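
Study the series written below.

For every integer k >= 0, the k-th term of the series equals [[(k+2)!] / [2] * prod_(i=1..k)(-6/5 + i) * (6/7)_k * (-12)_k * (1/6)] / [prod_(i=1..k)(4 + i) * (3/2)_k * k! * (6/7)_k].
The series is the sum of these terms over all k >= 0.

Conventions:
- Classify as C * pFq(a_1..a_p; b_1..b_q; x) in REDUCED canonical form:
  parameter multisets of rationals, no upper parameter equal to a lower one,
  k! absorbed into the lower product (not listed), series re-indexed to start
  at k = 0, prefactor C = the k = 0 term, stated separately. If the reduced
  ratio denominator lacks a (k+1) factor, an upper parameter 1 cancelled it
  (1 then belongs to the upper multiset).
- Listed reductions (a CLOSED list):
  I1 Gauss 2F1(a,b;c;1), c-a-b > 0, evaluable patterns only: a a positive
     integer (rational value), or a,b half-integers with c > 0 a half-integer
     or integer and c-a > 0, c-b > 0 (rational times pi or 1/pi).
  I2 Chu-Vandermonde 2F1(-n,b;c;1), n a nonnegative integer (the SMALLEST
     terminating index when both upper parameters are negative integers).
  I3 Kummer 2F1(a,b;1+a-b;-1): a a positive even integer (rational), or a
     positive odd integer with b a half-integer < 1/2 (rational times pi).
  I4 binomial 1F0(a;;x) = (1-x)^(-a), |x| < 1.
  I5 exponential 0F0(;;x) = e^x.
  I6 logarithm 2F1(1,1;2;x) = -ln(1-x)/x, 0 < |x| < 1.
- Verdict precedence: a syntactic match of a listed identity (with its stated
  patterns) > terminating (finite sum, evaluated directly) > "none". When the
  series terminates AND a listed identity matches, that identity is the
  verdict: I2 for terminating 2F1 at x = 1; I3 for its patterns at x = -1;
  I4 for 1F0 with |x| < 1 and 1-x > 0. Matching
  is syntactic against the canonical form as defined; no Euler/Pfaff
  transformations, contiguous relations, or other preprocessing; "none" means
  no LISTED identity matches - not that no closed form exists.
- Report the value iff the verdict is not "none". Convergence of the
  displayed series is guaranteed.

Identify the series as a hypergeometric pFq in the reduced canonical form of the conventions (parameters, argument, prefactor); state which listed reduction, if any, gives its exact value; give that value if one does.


With C = 1/6: the canonical form is 3F2(-12, -1/5, 3; 3/2, 5; 1). Verdict: terminating (-12 upstairs). 13 nonzero terms in all; added directly. Sum: 180955861216578661/737736511230468750.

Key observation: from the first term 1/6: the parameter 6/7 appears in both the upper and lower lists and cancels.
Consecutive-term ratio: r(k) = 1 * (k-12) (k-1/5) (k+3) / [(k+3/2) (k+5) (k+1)] - rational; roots negated = parameters, x = 1, C = 1/6.


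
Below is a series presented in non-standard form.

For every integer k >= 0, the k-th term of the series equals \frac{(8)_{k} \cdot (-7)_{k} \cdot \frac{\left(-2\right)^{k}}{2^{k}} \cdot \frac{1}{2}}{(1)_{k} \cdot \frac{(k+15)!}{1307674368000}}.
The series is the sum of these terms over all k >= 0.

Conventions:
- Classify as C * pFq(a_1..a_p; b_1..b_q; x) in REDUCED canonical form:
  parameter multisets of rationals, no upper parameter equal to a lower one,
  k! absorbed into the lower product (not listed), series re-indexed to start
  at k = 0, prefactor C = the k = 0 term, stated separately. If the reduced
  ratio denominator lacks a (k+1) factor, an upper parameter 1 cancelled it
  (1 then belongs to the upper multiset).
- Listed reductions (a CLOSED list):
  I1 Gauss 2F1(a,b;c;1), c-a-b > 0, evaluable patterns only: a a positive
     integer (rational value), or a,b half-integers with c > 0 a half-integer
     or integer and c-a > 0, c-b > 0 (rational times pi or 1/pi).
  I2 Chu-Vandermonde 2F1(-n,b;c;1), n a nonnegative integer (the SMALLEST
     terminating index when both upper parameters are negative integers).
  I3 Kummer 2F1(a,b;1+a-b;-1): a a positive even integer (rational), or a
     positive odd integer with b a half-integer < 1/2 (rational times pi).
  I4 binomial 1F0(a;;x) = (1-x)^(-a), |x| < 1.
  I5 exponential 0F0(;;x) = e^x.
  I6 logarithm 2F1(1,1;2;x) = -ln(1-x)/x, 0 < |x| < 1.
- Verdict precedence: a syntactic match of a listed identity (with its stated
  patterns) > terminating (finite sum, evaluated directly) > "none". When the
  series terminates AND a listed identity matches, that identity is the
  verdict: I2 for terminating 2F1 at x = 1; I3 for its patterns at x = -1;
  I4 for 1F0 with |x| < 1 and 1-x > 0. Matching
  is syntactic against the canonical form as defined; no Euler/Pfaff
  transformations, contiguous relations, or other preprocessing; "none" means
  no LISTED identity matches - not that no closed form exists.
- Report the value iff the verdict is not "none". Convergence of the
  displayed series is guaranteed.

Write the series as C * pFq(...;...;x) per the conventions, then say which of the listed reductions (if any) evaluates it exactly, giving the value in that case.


x = -1 here; the reduced form reads 2F1, upper {-7, 8}, lower {16}, C = \frac{1}{2}. Verdict: Kummer (I3) fires (x = -1; c = 16 equals 1+a-b for upper {-7, 8}: listed pattern). Hence: \frac{39}{4}.

Key observation: x = -1 and the two k-th powers (C = 1/2, x = -1) combine into one argument.
Ratio: r(k) = -1 * (k-7) (k+8) / [(k+16) (k+1)] - rational; roots negated = parameters, x = -1, C = \frac{1}{2}.


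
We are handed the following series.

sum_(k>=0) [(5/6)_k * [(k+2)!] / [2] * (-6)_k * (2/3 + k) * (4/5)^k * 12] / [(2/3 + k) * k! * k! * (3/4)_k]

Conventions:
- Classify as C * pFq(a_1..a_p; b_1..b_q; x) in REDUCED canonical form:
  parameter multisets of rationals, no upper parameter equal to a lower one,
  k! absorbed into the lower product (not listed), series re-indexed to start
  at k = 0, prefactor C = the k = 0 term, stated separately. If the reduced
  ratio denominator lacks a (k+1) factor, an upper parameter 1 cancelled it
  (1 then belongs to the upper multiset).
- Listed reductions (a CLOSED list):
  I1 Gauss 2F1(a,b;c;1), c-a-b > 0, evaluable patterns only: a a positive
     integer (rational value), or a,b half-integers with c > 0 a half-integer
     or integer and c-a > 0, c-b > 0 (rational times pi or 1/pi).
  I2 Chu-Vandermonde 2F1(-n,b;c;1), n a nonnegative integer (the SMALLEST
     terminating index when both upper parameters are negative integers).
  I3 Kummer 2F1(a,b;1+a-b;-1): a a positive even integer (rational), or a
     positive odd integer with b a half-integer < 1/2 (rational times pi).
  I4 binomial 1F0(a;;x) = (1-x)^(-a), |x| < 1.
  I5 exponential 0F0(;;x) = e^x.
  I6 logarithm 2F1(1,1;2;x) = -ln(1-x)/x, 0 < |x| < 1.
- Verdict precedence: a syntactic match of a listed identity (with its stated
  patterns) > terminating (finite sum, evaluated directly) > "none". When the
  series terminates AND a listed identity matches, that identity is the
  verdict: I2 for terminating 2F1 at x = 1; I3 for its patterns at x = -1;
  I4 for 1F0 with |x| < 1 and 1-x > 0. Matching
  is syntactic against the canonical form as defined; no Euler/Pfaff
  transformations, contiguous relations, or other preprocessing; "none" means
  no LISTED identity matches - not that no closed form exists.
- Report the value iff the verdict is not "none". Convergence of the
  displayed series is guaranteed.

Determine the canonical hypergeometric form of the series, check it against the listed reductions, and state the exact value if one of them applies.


This is 12 * 3F2(-6, 5/6, 3; 3/4, 1; 4/5) in reduced canonical form. Verdict: terminating - upper -6 stops the sum at k = 6; the 7 terms are added exactly. Value: 82812004/908971875.

Key observation: t_0 = 12 here, and the factor k + 2/3 cancels (top and bottom), leaving C = 12, x = 4/5.
Consecutive-term ratio: r(k) = (4/5) * (k-6) (k+5/6) (k+3) / [(k+3/4) (k+1) (k+1)] - poly over poly, x = (4/5) from leading terms; C = 12 at k = 0.


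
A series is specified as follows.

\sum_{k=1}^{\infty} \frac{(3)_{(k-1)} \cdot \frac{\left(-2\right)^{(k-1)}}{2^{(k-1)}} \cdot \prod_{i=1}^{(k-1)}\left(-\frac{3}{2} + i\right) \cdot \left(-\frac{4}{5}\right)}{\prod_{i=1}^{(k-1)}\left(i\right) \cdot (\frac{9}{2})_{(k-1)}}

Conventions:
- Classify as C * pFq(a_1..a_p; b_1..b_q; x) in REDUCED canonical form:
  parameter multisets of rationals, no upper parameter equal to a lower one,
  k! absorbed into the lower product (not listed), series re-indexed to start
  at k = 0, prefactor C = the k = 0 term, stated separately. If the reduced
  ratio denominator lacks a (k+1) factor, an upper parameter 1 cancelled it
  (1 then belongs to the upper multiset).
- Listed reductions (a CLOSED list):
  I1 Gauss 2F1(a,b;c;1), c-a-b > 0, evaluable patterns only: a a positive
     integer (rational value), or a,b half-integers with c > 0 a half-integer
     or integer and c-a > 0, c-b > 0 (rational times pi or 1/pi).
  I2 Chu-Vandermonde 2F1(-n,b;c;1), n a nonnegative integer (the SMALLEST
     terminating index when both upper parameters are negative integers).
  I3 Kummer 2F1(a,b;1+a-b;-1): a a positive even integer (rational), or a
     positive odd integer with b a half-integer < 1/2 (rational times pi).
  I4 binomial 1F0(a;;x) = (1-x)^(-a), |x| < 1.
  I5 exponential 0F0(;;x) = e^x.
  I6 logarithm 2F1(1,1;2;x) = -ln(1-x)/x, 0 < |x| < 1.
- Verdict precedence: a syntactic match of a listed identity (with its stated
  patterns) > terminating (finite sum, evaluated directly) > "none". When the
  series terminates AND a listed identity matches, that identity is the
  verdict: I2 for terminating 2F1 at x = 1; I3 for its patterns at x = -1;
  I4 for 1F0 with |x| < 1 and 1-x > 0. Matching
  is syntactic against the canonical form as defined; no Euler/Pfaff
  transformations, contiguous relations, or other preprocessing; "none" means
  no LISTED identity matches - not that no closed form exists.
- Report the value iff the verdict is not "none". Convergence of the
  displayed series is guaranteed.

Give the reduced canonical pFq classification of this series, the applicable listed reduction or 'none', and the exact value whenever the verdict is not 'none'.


Prefactor -\frac{4}{5}, argument -1: 2F1 with upper {-\frac{1}{2}, 3} over lower {\frac{9}{2}}. Verdict: Kummer (I3) matches (x = -1; c = \frac{9}{2} equals 1+a-b for upper {-\frac{1}{2}, 3}: listed pattern). Value: \left(-\frac{21}{64}\right) \cdot \pi.

Structural cue: t_0 being -\frac{4}{5}, the running product (C = -4/5) telescopes to a rising factorial.
Ratio: r(k) = -1 * (k-\frac{1}{2}) (k+3) / [(k+\frac{9}{2}) (k+1)] - rational in k. x = -1; t_0 = -\frac{4}{5}; negate the roots.


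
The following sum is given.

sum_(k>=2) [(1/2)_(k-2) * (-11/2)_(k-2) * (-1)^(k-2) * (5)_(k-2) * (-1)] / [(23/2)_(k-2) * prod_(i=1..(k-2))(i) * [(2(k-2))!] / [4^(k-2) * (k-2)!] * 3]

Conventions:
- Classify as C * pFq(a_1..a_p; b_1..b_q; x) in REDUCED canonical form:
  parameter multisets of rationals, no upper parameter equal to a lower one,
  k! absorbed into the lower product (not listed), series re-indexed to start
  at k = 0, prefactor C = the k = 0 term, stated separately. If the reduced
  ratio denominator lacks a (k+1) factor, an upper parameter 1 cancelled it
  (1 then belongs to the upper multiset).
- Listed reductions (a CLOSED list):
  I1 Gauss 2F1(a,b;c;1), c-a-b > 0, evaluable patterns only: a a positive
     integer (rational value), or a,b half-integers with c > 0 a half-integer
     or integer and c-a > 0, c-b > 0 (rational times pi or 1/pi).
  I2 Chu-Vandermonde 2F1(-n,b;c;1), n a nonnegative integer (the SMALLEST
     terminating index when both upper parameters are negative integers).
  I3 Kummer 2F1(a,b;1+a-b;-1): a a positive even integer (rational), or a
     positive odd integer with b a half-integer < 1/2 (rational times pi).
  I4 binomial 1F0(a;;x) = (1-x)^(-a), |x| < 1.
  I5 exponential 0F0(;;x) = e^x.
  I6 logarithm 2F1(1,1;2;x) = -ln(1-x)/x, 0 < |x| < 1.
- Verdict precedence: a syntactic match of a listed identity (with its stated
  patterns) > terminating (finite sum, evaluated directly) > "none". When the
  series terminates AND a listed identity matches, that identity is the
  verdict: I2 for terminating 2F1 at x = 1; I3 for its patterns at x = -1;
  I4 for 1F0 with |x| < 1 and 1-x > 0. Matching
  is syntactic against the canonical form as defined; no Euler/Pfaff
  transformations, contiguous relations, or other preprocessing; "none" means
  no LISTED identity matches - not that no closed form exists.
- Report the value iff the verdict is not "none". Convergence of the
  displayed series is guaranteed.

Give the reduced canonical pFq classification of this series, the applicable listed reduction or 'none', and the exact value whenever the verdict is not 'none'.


At argument -1: a 2F1 with upper {-11/2, 5}, lower {23/2}, scaled by C = -1/3. Verdict: Kummer (I3) applies (x = -1; c = 23/2 equals 1+a-b for upper {-11/2, 5}: listed pattern). Sum: (-14549535/16777216) * pi.

First insight: t_0 = -1/3 here, and the constant factors (prefactor -1/3) combine into one prefactor.
Adjacent-term ratio: r(k) = (-1) * (k-11/2) (k+5) / [(k+23/2) (k+1)] ; factor over Q: parameters, x = (-1), and C = -1/3.


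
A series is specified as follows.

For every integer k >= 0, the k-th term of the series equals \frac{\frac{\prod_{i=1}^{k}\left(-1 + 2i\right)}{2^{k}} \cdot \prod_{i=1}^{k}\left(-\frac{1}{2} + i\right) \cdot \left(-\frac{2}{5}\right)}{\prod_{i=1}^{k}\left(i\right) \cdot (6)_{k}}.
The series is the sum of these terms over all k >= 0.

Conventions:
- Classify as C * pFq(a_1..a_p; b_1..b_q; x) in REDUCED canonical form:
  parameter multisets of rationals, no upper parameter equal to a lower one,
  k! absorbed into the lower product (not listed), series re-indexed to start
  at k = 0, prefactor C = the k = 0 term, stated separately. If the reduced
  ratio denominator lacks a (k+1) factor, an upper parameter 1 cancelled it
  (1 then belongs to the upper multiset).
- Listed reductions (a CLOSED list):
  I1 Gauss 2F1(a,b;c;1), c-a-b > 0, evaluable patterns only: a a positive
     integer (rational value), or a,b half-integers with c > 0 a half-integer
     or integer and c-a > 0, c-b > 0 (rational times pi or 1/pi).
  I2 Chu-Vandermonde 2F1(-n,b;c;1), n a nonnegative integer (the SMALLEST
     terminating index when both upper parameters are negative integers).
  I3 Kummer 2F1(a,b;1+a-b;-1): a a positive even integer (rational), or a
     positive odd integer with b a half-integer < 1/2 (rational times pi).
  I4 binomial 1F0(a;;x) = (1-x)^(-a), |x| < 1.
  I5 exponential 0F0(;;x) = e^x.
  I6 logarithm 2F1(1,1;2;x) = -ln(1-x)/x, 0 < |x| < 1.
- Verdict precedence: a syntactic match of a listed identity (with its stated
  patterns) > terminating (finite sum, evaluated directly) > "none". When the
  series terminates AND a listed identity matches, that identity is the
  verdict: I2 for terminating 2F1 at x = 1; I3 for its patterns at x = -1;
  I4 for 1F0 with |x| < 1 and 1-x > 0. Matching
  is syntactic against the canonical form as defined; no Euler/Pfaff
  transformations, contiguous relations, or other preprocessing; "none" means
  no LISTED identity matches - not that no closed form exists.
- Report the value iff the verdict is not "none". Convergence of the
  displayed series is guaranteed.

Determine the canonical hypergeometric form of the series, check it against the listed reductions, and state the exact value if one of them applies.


Reduced: x = 1, 2F1, upper = {\frac{1}{2}, \frac{1}{2}}, lower = {6}, C = -\frac{2}{5}. Verdict: Gauss's theorem I1 (half-integer case) matches (x = 1; upper {\frac{1}{2}, \frac{1}{2}} half-integers, c = 6 in the evaluable pattern). Value: \left(-\frac{131072}{99225}\right) / \pi.

Key step: x = 1 and the product of the first k integers (C = -2/5, x = 1) is k!.
Term ratio: r(k) = 1 * (k+\frac{1}{2}) (k+\frac{1}{2}) / [(k+6) (k+1)] - rational in k. x = 1; t_0 = -\frac{2}{5}; negate the roots.


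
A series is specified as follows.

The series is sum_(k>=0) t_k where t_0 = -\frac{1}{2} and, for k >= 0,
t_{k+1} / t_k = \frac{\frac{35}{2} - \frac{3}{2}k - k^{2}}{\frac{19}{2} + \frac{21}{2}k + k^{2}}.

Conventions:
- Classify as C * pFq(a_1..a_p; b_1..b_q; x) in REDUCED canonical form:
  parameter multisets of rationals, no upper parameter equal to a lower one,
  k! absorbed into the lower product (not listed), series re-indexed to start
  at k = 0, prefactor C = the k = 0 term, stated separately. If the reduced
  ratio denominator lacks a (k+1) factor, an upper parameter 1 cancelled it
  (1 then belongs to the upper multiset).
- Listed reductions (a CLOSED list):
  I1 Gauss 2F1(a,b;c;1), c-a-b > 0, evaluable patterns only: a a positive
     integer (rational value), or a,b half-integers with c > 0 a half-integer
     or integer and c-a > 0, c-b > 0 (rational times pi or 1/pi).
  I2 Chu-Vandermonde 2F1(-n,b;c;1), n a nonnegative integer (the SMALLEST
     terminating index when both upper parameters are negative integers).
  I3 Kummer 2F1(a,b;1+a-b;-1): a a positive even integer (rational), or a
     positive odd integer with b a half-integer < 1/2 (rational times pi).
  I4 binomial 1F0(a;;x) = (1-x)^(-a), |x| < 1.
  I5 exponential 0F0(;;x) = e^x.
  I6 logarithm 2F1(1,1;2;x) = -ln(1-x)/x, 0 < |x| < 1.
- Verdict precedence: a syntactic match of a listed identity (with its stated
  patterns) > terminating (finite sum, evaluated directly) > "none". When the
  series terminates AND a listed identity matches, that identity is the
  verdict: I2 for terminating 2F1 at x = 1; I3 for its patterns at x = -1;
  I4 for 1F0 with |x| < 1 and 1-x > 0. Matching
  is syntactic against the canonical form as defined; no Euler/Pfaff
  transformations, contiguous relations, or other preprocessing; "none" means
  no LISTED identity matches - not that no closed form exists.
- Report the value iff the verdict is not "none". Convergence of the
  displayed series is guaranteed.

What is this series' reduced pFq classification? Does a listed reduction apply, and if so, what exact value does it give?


At argument -1: a 2F1 with upper {-\frac{7}{2}, 5}, lower {\frac{19}{2}}, scaled by C = -\frac{1}{2}. Verdict (x = -1): Kummer's theorem (I3) applies (x = -1; c = \frac{19}{2} equals 1+a-b for upper {-\frac{7}{2}, 5}: listed pattern). Its exact value is \left(-\frac{765765}{1048576}\right) \cdot \pi.

The tell: with t_0 = -\frac{1}{2}, factor the ratio over Q (C = -1/2, x = -1): negated roots = parameters.
Ratio: r(k) = -1 * (k-\frac{7}{2}) (k+5) / [(k+\frac{19}{2}) (k+1)] ; factor over Q: parameters, x = -1, and C = -\frac{1}{2}.


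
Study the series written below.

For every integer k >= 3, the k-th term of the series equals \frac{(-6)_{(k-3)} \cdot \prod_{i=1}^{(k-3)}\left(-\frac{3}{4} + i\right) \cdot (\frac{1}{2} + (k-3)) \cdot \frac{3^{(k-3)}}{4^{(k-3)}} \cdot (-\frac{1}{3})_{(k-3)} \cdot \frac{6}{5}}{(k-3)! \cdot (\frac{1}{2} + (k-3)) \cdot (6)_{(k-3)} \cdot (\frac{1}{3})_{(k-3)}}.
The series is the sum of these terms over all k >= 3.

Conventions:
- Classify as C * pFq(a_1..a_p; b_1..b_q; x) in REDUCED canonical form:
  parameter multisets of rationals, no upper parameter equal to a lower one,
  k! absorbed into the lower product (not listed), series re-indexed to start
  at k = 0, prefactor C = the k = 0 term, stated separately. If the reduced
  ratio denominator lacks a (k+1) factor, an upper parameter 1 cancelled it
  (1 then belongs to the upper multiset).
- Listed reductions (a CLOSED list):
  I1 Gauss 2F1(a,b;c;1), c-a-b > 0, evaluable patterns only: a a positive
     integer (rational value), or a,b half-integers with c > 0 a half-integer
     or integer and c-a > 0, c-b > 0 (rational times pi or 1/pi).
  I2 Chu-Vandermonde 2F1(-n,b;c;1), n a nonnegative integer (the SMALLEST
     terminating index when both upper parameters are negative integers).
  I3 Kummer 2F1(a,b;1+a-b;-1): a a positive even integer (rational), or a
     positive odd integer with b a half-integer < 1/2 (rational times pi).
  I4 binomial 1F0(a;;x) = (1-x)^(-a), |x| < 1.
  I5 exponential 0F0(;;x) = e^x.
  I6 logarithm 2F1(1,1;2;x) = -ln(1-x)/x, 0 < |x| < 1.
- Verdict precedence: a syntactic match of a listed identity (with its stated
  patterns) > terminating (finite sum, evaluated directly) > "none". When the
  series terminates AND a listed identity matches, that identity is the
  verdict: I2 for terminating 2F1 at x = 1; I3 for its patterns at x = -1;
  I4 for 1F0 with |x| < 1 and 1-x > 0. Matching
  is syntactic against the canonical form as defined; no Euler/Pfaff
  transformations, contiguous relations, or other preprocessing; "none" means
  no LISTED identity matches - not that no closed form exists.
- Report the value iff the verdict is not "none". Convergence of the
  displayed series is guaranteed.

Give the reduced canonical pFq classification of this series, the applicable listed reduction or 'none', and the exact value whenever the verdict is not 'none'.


Canonical form: C = \frac{6}{5} times 3F2 with upper {-6, -\frac{1}{3}, \frac{1}{4}}, lower {\frac{1}{3}, 6}, x = \frac{3}{4}. Verdict: terminating - the sum ends at index 6 because -6 is a negative integer; exact evaluation follows. Its exact value is \frac{366661322421}{263066746880}.

Structural cue: x = \frac{3}{4} and the running product (C = 6/5) telescopes to a rising factorial.
Adjacent-term ratio: r(k) = \frac{3}{4} * (k-6) (k-\frac{1}{3}) (k+\frac{1}{4}) / [(k+\frac{1}{3}) (k+6) (k+1)] - rational in k, leading ratio \frac{3}{4}; with t_0 = \frac{6}{5}, classification follows.


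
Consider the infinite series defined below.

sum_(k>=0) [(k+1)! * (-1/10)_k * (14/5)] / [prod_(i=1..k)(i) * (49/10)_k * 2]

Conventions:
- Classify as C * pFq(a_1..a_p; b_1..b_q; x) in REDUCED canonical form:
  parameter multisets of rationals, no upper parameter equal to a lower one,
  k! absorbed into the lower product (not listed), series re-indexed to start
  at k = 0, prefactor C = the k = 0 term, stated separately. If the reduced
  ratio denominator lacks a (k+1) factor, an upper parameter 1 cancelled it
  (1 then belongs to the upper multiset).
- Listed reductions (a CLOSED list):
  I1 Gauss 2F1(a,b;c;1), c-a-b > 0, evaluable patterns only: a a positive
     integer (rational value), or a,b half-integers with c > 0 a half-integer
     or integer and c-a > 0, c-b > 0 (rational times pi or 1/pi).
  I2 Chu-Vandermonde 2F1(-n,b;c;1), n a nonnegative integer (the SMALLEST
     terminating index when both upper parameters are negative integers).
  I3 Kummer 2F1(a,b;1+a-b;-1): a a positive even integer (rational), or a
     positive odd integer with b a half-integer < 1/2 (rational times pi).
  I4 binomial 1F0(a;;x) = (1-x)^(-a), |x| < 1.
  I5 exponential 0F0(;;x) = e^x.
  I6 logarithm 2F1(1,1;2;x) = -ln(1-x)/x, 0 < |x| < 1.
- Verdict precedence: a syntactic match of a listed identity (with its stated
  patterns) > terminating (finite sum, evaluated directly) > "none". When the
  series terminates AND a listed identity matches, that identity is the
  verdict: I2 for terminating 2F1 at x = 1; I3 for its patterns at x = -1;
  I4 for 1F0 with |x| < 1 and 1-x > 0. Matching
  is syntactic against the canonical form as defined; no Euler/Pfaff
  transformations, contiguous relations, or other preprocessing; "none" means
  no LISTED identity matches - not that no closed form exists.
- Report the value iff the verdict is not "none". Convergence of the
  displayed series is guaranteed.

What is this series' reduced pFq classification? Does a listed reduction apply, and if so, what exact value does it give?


At argument 1: a 2F1 with upper {-1/10, 2}, lower {49/10}, scaled by C = 7/5. Verdict: Gauss's theorem (I1) fires (x = 1: the Gamma ratio telescopes since c-a-b = 3 > 0 and a = 2 in Z>0). Exact value: 2639/2000.

Key observation: t_0 = 7/5 here, and the constant factors (C = 7/5) combine into one prefactor.
Step ratio: r(k) = 1 * (k-1/10) (k+2) / [(k+49/10) (k+1)] ; factor over Q: parameters, x = 1, and C = 7/5.


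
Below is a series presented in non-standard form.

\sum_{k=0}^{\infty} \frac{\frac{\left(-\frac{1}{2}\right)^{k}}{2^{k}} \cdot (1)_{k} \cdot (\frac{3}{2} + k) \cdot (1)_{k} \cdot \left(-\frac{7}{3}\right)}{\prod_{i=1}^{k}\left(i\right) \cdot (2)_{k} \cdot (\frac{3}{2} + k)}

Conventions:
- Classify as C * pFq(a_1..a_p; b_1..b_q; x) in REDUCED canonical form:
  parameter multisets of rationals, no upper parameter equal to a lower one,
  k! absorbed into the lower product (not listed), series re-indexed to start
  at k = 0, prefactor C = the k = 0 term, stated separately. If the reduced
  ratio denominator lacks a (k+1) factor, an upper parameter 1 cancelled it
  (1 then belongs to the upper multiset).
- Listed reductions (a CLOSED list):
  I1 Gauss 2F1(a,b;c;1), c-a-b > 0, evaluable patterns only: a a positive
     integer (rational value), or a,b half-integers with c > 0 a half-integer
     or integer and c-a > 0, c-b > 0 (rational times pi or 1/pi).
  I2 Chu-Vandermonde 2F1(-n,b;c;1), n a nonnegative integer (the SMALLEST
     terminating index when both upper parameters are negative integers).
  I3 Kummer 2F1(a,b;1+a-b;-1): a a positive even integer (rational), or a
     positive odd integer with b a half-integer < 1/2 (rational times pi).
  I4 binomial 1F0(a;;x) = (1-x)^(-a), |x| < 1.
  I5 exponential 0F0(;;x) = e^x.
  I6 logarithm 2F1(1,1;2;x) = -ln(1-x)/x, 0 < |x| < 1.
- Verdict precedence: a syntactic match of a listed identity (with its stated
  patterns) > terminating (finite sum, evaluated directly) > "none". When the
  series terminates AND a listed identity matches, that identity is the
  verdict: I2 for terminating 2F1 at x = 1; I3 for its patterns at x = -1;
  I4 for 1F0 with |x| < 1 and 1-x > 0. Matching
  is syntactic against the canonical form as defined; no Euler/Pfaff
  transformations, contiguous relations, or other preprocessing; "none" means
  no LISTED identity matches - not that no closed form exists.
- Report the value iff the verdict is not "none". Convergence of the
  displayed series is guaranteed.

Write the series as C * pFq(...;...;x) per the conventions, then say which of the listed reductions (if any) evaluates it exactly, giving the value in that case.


x = -\frac{1}{4} here; the reduced form reads 2F1, upper {1, 1}, lower {2}, C = -\frac{7}{3}. Verdict (x = -\frac{1}{4}): the I6 logarithm reduction applies (the logarithm: parameters (1,1;2), x = -\frac{1}{4}). Its exact value is \left(-\frac{28}{3}\right) \cdot \ln\left(\frac{5}{4}\right).

Key step: with t_0 = -\frac{7}{3}, the two k-th powers (prefactor -7/3) combine into one argument.
Ratio: r(k) = -\frac{1}{4} * (k+1) (k+1) / [(k+2) (k+1)] - rational in k, leading ratio -\frac{1}{4}; with t_0 = -\frac{7}{3}, classification follows.


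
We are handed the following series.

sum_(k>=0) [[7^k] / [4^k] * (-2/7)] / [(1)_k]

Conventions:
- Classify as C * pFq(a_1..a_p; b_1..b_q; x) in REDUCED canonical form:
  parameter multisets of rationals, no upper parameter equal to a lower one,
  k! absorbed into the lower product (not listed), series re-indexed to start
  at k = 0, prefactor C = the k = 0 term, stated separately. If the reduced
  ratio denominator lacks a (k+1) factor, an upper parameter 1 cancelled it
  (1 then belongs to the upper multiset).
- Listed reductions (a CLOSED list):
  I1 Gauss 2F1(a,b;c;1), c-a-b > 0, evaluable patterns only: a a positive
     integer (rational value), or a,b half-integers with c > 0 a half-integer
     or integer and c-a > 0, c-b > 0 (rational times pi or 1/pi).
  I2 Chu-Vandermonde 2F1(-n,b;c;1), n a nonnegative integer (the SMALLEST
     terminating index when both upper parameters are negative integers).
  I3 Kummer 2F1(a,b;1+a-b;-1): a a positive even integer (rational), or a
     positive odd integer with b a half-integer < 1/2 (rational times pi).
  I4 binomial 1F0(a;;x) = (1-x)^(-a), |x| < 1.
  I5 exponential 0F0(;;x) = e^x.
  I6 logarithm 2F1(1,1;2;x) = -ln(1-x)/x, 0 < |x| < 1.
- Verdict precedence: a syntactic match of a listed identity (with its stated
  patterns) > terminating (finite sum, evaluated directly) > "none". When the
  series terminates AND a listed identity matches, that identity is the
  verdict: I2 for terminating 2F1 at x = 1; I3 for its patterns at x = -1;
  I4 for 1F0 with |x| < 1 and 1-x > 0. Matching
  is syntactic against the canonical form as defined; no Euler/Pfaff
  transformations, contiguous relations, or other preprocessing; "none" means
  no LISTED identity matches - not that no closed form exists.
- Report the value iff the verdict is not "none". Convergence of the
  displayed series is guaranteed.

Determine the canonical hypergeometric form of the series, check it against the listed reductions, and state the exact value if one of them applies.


At argument 7/4: a 0F0 with upper {-}, lower {-}, scaled by C = -2/7. Verdict: exponential (I5) matches (the 0F0 exponential series at x = 7/4). Its exact value is (-2/7) * e^(7/4).

Key observation: from the first term -2/7: the two geometric factors (prefactor -2/7) combine into one argument.
Ratio: r(k) = (7/4) * 1 / [(k+1)] - rational; roots negated = parameters, x = (7/4), C = -2/7.


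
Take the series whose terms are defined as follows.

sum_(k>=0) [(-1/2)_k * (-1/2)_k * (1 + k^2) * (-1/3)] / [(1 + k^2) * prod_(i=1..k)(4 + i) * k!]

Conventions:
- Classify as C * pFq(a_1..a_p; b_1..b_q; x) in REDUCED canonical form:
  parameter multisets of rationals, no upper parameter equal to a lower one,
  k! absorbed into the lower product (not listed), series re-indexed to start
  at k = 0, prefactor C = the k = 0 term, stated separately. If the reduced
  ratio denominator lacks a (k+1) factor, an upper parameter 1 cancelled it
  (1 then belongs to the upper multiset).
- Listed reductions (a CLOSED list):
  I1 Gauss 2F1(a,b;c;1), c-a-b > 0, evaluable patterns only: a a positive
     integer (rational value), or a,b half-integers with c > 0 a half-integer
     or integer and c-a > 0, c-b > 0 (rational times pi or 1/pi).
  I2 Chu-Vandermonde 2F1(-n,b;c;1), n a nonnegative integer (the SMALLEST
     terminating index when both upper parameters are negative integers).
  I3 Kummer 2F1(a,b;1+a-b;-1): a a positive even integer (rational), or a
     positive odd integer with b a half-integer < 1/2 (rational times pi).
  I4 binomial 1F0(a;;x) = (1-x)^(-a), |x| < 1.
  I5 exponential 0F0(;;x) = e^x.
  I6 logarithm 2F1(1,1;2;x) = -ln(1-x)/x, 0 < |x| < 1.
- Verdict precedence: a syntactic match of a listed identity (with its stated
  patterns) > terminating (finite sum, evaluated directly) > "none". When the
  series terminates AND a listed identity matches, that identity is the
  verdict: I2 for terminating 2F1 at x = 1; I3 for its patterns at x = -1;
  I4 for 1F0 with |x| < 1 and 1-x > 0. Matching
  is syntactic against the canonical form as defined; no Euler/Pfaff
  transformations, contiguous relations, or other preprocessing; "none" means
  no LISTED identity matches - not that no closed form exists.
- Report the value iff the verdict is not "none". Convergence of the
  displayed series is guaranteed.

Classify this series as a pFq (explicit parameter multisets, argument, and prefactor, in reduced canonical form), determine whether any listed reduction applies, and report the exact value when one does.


The series (x = 1) is 2F1: upper {-1/2, -1/2}, lower {5}, prefactor -1/3. Verdict: Gauss's theorem I1 (half-integer case) fires (x = 1; upper {-1/2, -1/2} half-integers, c = 5 in the evaluable pattern). Its exact value is (-65536/59535) / pi.

First insight: from the first term -1/3: the lower running product (C = -1/3, x = 1) is a rising factorial.
Term ratio: r(k) = 1 * (k-1/2) (k-1/2) / [(k+5) (k+1)] - poly over poly, x = 1 from leading terms; C = -1/3 at k = 0.


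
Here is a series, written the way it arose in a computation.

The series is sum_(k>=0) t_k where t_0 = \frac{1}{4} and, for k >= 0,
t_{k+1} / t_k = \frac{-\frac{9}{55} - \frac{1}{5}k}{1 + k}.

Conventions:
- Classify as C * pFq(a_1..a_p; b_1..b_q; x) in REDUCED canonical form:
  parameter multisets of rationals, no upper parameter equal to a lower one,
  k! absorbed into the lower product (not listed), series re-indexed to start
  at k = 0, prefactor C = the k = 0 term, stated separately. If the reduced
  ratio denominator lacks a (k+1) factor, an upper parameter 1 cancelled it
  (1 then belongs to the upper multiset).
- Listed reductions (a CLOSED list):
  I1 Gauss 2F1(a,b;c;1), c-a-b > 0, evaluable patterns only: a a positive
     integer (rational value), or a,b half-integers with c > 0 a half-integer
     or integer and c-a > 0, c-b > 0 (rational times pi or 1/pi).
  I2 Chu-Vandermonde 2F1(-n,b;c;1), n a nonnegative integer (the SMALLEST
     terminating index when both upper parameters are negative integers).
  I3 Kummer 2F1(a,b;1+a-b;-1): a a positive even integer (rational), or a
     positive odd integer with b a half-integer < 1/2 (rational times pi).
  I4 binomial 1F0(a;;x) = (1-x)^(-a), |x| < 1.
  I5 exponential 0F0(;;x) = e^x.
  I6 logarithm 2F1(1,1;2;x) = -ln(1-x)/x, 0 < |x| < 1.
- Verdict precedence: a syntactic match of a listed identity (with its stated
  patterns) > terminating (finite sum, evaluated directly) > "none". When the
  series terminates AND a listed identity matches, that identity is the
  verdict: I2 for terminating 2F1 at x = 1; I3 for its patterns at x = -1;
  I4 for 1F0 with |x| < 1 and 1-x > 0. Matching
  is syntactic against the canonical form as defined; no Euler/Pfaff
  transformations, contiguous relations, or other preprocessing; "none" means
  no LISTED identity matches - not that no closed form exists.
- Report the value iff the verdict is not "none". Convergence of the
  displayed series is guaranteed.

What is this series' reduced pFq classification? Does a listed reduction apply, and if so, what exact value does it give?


Canonical form: C = \frac{1}{4} times 1F0 with upper {\frac{9}{11}}, lower {-}, x = -\frac{1}{5}. Verdict at x = -\frac{1}{5}: the I4 binomial reduction matches (the 1F0 binomial series: exponent -9/11, x = -\frac{1}{5}). Its exact value is \frac{1}{4} \cdot \left(\frac{6}{5}\right)^{-\frac{9}{11}}.

Key observation: from the first term \frac{1}{4}: factor the ratio over Q (C = 1/4): negated roots = parameters.
Ratio: r(k) = -\frac{1}{5} * (k+\frac{9}{11}) / [(k+1)] - rational in k. x = -\frac{1}{5}; t_0 = \frac{1}{4}; negate the roots.


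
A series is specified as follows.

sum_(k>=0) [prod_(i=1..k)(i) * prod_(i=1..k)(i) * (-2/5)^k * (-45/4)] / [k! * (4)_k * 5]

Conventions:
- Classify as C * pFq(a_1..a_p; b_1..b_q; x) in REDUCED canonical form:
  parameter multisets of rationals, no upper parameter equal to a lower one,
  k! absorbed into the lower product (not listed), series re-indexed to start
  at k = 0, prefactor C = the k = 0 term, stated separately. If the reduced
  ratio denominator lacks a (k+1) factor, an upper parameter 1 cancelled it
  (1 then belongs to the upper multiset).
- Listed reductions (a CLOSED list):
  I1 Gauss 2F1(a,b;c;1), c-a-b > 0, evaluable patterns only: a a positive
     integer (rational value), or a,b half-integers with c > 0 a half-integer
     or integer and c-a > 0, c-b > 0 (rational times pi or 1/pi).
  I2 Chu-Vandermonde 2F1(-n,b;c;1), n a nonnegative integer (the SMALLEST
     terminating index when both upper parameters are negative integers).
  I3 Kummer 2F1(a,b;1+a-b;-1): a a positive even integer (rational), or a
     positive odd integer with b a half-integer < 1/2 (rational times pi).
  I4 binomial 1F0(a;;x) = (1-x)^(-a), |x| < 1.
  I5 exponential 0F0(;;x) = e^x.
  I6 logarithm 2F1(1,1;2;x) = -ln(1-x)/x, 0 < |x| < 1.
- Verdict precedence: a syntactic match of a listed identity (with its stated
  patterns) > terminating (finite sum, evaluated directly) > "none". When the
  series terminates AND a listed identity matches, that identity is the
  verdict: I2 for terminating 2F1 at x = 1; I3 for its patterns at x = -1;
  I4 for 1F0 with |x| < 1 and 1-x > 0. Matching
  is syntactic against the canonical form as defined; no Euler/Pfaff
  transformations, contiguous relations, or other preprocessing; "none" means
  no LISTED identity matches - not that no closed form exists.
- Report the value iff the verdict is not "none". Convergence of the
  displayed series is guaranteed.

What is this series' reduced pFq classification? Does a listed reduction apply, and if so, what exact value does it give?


Canonical form: C = -9/4 times 2F1 with upper {1, 1}, lower {4}, x = -2/5. Verdict: none - at argument -2/5 the multisets {1, 1} ; {4} match no listed identity.

The tell: t_0 = -9/4 here, and the constant factors (C = -9/4) combine into one prefactor.
Term ratio: r(k) = (-2/5) * (k+1) (k+1) / [(k+4) (k+1)] - rational in k. x = (-2/5); t_0 = -9/4; negate the roots.


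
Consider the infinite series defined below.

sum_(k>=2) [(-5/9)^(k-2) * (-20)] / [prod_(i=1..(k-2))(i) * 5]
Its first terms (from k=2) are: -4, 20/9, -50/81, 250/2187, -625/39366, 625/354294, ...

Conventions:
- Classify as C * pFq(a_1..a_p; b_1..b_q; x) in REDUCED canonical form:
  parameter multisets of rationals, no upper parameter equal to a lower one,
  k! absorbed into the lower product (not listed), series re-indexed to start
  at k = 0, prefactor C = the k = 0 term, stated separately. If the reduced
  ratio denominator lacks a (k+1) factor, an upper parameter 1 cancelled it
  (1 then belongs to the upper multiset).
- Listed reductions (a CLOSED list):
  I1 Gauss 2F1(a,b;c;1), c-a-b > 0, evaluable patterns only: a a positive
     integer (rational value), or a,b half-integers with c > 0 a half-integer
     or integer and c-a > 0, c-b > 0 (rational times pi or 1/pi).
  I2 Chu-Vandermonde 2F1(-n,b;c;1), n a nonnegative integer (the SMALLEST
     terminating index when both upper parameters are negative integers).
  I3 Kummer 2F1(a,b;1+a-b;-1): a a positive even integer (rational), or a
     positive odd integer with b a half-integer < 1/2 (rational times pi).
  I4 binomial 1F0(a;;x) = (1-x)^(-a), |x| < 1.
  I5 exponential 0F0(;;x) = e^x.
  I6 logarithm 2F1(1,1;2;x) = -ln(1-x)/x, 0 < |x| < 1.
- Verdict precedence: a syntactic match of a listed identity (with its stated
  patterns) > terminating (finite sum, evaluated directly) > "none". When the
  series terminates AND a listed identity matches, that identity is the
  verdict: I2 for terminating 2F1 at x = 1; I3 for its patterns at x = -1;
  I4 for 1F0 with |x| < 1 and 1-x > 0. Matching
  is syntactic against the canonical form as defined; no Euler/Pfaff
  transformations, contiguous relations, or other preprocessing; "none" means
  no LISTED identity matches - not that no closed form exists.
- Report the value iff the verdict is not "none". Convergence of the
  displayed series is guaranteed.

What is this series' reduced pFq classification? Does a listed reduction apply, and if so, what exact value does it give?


Canonical form: C = -4 times 0F0 with upper {-}, lower {-}, x = -5/9. Verdict: the exponential series (I5) matches (the 0F0 exponential series at x = -5/9). Sum: (-4) * e^(-5/9).

Structural cue: with t_0 = -4, the constant factors (prefactor -4) combine into one prefactor.
Term ratio: r(k) = (-5/9) * 1 / [(k+1)] - rational in k, leading ratio (-5/9); with t_0 = -4, classification follows.


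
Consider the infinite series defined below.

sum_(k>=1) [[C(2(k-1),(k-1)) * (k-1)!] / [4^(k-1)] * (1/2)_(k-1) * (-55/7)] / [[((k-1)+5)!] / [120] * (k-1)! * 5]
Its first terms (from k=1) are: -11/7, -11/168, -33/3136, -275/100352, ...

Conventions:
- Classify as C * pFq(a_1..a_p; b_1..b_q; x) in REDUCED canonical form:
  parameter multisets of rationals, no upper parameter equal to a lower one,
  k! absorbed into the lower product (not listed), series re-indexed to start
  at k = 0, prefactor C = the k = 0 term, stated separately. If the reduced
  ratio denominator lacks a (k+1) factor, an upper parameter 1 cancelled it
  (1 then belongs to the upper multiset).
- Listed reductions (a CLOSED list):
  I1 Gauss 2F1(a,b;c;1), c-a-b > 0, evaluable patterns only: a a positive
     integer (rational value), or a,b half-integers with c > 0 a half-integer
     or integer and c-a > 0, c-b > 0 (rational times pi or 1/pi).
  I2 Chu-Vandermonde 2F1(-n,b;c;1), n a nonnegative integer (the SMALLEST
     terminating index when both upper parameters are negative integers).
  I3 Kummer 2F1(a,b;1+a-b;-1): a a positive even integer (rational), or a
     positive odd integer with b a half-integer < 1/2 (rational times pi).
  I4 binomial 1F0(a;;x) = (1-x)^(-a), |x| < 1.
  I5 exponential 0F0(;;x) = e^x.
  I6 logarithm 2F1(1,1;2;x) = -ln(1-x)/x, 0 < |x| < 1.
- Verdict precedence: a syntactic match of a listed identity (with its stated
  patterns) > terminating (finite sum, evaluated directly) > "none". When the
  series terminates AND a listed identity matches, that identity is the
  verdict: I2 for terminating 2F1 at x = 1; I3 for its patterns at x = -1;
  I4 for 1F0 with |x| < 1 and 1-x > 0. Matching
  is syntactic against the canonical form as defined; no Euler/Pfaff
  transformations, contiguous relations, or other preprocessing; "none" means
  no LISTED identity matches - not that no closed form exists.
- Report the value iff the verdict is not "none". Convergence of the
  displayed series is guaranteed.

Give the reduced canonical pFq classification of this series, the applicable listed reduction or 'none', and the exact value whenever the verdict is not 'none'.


Canonical form: C = -11/7 times 2F1 with upper {1/2, 1/2}, lower {6}, x = 1. Verdict: Gauss's theorem I1 (half-integer case) matches (x = 1; upper {1/2, 1/2} half-integers, c = 6 in the evaluable pattern). Its exact value is (-720896/138915) / pi.

Key step: t_0 = -11/7 here, and the denominator's factorial ratio (C = -11/7) is a lower Pochhammer.
Consecutive-term ratio: r(k) = 1 * (k+1/2) (k+1/2) / [(k+6) (k+1)] ; factor over Q: parameters, x = 1, and C = -11/7.
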